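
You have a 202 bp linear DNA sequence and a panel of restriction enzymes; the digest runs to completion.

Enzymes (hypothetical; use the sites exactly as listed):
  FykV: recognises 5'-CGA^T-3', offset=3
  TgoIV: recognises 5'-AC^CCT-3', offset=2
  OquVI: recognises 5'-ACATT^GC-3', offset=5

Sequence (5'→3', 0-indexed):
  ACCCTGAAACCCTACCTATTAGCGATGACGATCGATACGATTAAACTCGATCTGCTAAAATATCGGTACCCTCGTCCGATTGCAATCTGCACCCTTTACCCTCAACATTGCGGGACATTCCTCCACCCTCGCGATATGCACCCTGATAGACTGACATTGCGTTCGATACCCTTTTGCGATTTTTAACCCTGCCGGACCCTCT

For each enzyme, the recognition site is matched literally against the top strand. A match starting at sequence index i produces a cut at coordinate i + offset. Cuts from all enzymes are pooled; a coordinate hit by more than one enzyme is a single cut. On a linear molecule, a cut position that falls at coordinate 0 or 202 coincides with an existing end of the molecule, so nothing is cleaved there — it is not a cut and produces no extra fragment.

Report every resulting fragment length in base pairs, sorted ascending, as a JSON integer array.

Site scan:
  FykV CGAT/3: at [22, 28, 32, 37, 47, 76, 131, 163, 176] ⇒ [25, 31, 35, 40, 50, 79, 134, 166, 179]
  TgoIV ACCCT/2: at [0, 8, 67, 90, 97, 124, 139, 167, 185, 195] ⇒ [2, 10, 69, 92, 99, 126, 141, 169, 187, 197]
  OquVI ACATTGC/5: at [104, 153] ⇒ [109, 158]

Pooled cuts: [2, 10, 25, 31, 35, 40, 50, 69, 79, 92, 99, 109, 126, 134, 141, 158, 166, 169, 179, 187, 197]

Fragment lengths:
  [0,2): 2 bp
  [2,10): 8 bp
  [10,25): 15 bp
  [25,31): 6 bp
  [31,35): 4 bp
  [35,40): 5 bp
  [40,50): 10 bp
  [50,69): 19 bp
  [69,79): 10 bp
  [79,92): 13 bp
  [92,99): 7 bp
  [99,109): 10 bp
  [109,126): 17 bp
  [126,134): 8 bp
  [134,141): 7 bp
  [141,158): 17 bp
  [158,166): 8 bp
  [166,169): 3 bp
  [169,179): 10 bp
  [179,187): 8 bp
  [187,197): 10 bp
  [197,202): 5 bp

[2,3,4,5,5,6,7,7,8,8,8,8,10,10,10,10,10,13,15,17,17,19]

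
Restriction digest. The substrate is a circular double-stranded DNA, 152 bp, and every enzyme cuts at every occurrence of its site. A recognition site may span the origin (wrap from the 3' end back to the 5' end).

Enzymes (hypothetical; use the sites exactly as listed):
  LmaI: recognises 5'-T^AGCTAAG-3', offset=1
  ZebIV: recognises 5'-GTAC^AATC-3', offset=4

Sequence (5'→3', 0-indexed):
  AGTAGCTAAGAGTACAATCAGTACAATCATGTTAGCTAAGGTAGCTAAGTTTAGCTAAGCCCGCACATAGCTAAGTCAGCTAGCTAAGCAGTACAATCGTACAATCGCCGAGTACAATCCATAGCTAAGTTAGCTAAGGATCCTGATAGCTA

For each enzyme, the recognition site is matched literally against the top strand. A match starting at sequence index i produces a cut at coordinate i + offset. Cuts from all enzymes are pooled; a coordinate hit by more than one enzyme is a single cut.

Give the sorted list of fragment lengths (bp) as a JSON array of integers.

[7,8,8,9,9,9,9,10,12,13,13,13,16,16]

Per-enzyme occurrences:
  LmaI (TAGCTAAG, off=1): starts [2, 32, 41, 51, 67, 80, 121, 130, 146] → cuts [3, 33, 42, 52, 68, 81, 122, 131, 147]
  ZebIV (GTACAATC, off=4): starts [11, 20, 90, 98, 111] → cuts [15, 24, 94, 102, 115]

Pooled cuts: [3, 15, 24, 33, 42, 52, 68, 81, 94, 102, 115, 122, 131, 147]

Fragment lengths:
  3→15: 12 bp
  15→24: 9 bp
  24→33: 9 bp
  33→42: 9 bp
  42→52: 10 bp
  52→68: 16 bp
  68→81: 13 bp
  81→94: 13 bp
  94→102: 8 bp
  102→115: 13 bp
  115→122: 7 bp
  122→131: 9 bp
  131→147: 16 bp
  147→3 (wrap): 152-147+3 = 8 bp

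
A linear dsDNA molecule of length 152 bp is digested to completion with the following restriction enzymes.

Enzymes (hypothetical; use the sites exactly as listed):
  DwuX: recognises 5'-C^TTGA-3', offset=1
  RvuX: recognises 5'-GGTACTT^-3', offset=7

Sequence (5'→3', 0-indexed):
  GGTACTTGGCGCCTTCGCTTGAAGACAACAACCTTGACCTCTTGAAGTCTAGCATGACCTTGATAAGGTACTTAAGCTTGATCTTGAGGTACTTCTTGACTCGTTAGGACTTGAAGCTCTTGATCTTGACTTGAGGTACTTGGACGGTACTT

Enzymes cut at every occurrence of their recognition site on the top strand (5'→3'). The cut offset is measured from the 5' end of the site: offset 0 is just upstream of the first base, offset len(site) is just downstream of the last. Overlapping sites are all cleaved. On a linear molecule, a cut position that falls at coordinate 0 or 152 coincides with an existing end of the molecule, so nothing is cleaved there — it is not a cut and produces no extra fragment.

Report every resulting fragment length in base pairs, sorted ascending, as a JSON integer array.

[1,4,5,6,6,7,8,9,11,11,11,11,14,15,15,18]

Per-enzyme occurrences:
  DwuX CTTGA/1: at [17, 32, 40, 58, 76, 82, 94, 109, 118, 124, 129] ⇒ [18, 33, 41, 59, 77, 83, 95, 110, 119, 125, 130]
  RvuX GGTACTT/7: at [0, 66, 87, 134, 145] ⇒ [7, 73, 94, 141] (position 152 is a terminus of the linear molecule — no cut)

Pooled cuts: [7, 18, 33, 41, 59, 73, 77, 83, 94, 95, 110, 119, 125, 130, 141]

Fragment lengths:
  [0,7): 7 bp
  [7,18): 11 bp
  [18,33): 15 bp
  [33,41): 8 bp
  [41,59): 18 bp
  [59,73): 14 bp
  [73,77): 4 bp
  [77,83): 6 bp
  [83,94): 11 bp
  [94,95): 1 bp
  [95,110): 15 bp
  [110,119): 9 bp
  [119,125): 6 bp
  [125,130): 5 bp
  [130,141): 11 bp
  [141,152): 11 bp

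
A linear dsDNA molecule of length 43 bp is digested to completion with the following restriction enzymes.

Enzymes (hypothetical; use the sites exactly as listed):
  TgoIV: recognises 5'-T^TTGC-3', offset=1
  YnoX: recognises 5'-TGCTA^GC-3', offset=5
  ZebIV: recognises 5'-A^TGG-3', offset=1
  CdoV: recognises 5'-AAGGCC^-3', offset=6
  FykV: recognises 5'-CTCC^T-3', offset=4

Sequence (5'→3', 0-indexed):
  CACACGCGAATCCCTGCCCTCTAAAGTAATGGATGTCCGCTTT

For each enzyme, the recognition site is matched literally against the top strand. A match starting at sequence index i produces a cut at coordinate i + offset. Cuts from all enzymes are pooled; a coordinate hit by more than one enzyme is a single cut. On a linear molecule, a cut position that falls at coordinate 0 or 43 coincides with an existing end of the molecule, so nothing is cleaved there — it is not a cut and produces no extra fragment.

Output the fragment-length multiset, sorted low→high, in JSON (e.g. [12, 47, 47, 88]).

Per-enzyme occurrences:
  TgoIV (TTTGC, off=1): no sites
  YnoX (TGCTAGC, off=5): no sites
  ZebIV (ATGG, off=1): starts [28] → cuts [29]
  CdoV (AAGGCC, off=6): no sites
  FykV (CTCCT, off=4): no sites

Pooled cuts: [29]

Fragment lengths:
  [0,29): 29 bp
  [29,43): 14 bp

[14,29]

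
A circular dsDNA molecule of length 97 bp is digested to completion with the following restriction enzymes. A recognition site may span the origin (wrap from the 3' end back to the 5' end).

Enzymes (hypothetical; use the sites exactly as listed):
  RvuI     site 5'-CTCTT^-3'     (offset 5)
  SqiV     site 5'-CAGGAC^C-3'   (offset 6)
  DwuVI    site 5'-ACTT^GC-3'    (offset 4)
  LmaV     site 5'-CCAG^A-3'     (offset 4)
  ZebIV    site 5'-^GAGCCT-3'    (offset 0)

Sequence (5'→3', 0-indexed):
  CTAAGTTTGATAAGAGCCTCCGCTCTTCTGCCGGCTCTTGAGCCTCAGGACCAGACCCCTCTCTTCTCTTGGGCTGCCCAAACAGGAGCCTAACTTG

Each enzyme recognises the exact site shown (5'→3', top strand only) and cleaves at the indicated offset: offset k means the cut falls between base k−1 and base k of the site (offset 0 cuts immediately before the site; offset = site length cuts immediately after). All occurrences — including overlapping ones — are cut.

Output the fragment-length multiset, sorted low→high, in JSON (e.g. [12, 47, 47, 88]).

Scan for sites:
  RvuI (CTCTT, off=5): starts [22, 34, 60, 65] → cuts [27, 39, 65, 70]
  SqiV (CAGGACC, off=6): starts [45] → cuts [51]
  DwuVI (ACTTGC, off=4): starts [92] → cuts [96]
  LmaV (CCAGA, off=4): starts [50] → cuts [54]
  ZebIV (GAGCCT, off=0): starts [13, 39, 85] → cuts [13, 39, 85]

Pooled cuts: [13, 27, 39, 51, 54, 65, 70, 85, 96]

Fragments:
  13→27: 14 bp
  27→39: 12 bp
  39→51: 12 bp
  51→54: 3 bp
  54→65: 11 bp
  65→70: 5 bp
  70→85: 15 bp
  85→96: 11 bp
  96→13 (wrap): 97-96+13 = 14 bp

[3,5,11,11,12,12,14,14,15]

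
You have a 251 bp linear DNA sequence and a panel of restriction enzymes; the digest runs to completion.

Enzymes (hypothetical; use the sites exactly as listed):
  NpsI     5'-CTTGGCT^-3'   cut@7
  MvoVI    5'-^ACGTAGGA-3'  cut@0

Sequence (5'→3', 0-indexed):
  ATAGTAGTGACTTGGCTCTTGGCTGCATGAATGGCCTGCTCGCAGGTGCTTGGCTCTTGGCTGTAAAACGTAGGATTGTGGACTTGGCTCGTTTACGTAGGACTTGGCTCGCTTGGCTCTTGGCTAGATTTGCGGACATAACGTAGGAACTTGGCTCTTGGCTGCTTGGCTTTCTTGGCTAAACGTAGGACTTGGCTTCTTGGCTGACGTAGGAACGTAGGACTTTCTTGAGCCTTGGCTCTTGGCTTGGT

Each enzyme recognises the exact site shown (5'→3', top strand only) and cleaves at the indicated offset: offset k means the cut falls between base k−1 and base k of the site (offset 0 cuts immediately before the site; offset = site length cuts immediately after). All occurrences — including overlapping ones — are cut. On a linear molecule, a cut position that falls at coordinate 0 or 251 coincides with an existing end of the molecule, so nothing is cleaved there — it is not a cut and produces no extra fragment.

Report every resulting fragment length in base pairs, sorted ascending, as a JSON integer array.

[1,2,4,5,5,7,7,7,7,7,8,8,8,9,9,15,15,15,16,17,22,26,31]

Scan for sites:
  NpsI (CTTGGCT, off=7): starts [10, 17, 48, 55, 82, 102, 111, 118, 149, 156, 164, 173, 190, 198, 233, 240] → cuts [17, 24, 55, 62, 89, 109, 118, 125, 156, 163, 171, 180, 197, 205, 240, 247]
  MvoVI (ACGTAGGA, off=0): starts [67, 94, 140, 182, 206, 214] → cuts [67, 94, 140, 182, 206, 214]

Pooled cuts: [17, 24, 55, 62, 67, 89, 94, 109, 118, 125, 140, 156, 163, 171, 180, 182, 197, 205, 206, 214, 240, 247]

Fragments:
  [0,17): 17 bp
  [17,24): 7 bp
  [24,55): 31 bp
  [55,62): 7 bp
  [62,67): 5 bp
  [67,89): 22 bp
  [89,94): 5 bp
  [94,109): 15 bp
  [109,118): 9 bp
  [118,125): 7 bp
  [125,140): 15 bp
  [140,156): 16 bp
  [156,163): 7 bp
  [163,171): 8 bp
  [171,180): 9 bp
  [180,182): 2 bp
  [182,197): 15 bp
  [197,205): 8 bp
  [205,206): 1 bp
  [206,214): 8 bp
  [214,240): 26 bp
  [240,247): 7 bp
  [247,251): 4 bp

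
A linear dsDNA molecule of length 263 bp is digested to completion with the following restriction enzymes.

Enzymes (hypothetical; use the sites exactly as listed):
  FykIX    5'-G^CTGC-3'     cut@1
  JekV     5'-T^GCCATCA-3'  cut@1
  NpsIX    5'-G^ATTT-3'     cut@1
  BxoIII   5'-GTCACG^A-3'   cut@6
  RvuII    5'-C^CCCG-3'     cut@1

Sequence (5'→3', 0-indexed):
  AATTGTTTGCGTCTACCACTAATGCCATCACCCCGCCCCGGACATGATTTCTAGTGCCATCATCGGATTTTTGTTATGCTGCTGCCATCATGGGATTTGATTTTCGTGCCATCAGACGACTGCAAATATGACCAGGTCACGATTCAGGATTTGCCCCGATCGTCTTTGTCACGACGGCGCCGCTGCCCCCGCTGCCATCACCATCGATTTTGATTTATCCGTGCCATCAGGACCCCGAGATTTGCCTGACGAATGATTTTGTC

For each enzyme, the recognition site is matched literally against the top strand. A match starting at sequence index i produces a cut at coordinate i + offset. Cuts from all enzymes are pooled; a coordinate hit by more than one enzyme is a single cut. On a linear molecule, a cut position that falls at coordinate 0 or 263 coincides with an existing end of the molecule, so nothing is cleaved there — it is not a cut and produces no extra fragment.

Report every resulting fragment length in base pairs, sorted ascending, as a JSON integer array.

[2,2,3,4,5,5,5,6,6,6,7,8,8,8,9,9,10,10,11,11,11,12,13,16,19,23,34]

Per-enzyme occurrences:
  FykIX (GCTGC, off=1): starts [77, 80, 181, 190] → cuts [78, 81, 182, 191]
  JekV (TGCCATCA, off=1): starts [22, 54, 82, 106, 192, 221] → cuts [23, 55, 83, 107, 193, 222]
  NpsIX (GATTT, off=1): starts [45, 65, 93, 98, 147, 205, 211, 238, 254] → cuts [46, 66, 94, 99, 148, 206, 212, 239, 255]
  BxoIII (GTCACGA, off=6): starts [135, 167] → cuts [141, 173]
  RvuII (CCCCG, off=1): starts [30, 35, 153, 186, 232] → cuts [31, 36, 154, 187, 233]

Pooled cuts: [23, 31, 36, 46, 55, 66, 78, 81, 83, 94, 99, 107, 141, 148, 154, 173, 182, 187, 191, 193, 206, 212, 222, 233, 239, 255]

Fragment lengths:
  [0,23): 23 bp
  [23,31): 8 bp
  [31,36): 5 bp
  [36,46): 10 bp
  [46,55): 9 bp
  [55,66): 11 bp
  [66,78): 12 bp
  [78,81): 3 bp
  [81,83): 2 bp
  [83,94): 11 bp
  [94,99): 5 bp
  [99,107): 8 bp
  [107,141): 34 bp
  [141,148): 7 bp
  [148,154): 6 bp
  [154,173): 19 bp
  [173,182): 9 bp
  [182,187): 5 bp
  [187,191): 4 bp
  [191,193): 2 bp
  [193,206): 13 bp
  [206,212): 6 bp
  [212,222): 10 bp
  [222,233): 11 bp
  [233,239): 6 bp
  [239,255): 16 bp
  [255,263): 8 bp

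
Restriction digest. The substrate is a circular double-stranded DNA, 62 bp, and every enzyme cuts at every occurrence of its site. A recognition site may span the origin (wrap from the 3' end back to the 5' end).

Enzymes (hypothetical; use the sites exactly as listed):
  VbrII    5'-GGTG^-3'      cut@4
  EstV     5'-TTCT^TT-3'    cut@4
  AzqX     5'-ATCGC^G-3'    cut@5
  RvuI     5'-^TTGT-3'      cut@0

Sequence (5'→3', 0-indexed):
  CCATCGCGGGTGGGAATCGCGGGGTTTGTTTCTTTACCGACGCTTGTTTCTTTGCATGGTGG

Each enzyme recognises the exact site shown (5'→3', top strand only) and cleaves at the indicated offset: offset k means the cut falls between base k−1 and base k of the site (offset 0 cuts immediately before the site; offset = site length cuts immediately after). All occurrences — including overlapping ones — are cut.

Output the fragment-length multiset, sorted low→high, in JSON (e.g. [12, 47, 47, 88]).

Per-enzyme occurrences:
  VbrII (GGTG, off=4): starts [8, 57] → cuts [12, 61]
  EstV (TTCTTT, off=4): starts [29, 47] → cuts [33, 51]
  AzqX (ATCGCG, off=5): starts [2, 15] → cuts [7, 20]
  RvuI (TTGT, off=0): starts [25, 43] → cuts [25, 43]

Pooled cuts: [7, 12, 20, 25, 33, 43, 51, 61]

Fragments:
  7→12: 5 bp
  12→20: 8 bp
  20→25: 5 bp
  25→33: 8 bp
  33→43: 10 bp
  43→51: 8 bp
  51→61: 10 bp
  61→7 (wrap): 62-61+7 = 8 bp

[5,5,8,8,8,8,10,10]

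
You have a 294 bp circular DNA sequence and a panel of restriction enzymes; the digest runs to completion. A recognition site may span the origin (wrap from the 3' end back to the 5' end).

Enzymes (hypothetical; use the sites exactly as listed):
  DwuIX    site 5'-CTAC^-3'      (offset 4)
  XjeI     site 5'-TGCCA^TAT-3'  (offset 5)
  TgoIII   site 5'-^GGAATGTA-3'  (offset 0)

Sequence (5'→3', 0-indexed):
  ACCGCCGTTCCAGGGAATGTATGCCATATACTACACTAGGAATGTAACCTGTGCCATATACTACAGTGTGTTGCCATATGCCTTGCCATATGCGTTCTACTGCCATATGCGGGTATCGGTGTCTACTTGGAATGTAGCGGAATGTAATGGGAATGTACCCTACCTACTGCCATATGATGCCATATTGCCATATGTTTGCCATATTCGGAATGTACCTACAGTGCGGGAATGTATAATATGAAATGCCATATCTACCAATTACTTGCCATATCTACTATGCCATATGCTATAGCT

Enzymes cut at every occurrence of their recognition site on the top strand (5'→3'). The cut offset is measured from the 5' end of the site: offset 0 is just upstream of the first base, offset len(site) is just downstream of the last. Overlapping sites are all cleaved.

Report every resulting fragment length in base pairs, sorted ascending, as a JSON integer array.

[2,4,4,5,5,5,6,7,7,7,8,8,8,10,10,11,11,11,12,12,12,13,13,13,14,14,18,21,23]

Scan for sites:
  DwuIX (CTAC, off=4): starts [30, 60, 96, 122, 159, 163, 215, 251, 271, 292] → cuts [2, 34, 64, 100, 126, 163, 167, 219, 255, 275]
  XjeI (TGCCATAT, off=5): starts [21, 51, 71, 83, 100, 167, 177, 185, 196, 243, 263, 277] → cuts [26, 56, 76, 88, 105, 172, 182, 190, 201, 248, 268, 282]
  TgoIII (GGAATGTA, off=0): starts [13, 38, 128, 138, 149, 206, 225] → cuts [13, 38, 128, 138, 149, 206, 225]

All cut coordinates (distinct, sorted): [2, 13, 26, 34, 38, 56, 64, 76, 88, 100, 105, 126, 128, 138, 149, 163, 167, 172, 182, 190, 201, 206, 219, 225, 248, 255, 268, 275, 282]

Fragments:
  2→13: 11 bp
  13→26: 13 bp
  26→34: 8 bp
  34→38: 4 bp
  38→56: 18 bp
  56→64: 8 bp
  64→76: 12 bp
  76→88: 12 bp
  88→100: 12 bp
  100→105: 5 bp
  105→126: 21 bp
  126→128: 2 bp
  128→138: 10 bp
  138→149: 11 bp
  149→163: 14 bp
  163→167: 4 bp
  167→172: 5 bp
  172→182: 10 bp
  182→190: 8 bp
  190→201: 11 bp
  201→206: 5 bp
  206→219: 13 bp
  219→225: 6 bp
  225→248: 23 bp
  248→255: 7 bp
  255→268: 13 bp
  268→275: 7 bp
  275→282: 7 bp
  282→2 (wrap): 294-282+2 = 14 bp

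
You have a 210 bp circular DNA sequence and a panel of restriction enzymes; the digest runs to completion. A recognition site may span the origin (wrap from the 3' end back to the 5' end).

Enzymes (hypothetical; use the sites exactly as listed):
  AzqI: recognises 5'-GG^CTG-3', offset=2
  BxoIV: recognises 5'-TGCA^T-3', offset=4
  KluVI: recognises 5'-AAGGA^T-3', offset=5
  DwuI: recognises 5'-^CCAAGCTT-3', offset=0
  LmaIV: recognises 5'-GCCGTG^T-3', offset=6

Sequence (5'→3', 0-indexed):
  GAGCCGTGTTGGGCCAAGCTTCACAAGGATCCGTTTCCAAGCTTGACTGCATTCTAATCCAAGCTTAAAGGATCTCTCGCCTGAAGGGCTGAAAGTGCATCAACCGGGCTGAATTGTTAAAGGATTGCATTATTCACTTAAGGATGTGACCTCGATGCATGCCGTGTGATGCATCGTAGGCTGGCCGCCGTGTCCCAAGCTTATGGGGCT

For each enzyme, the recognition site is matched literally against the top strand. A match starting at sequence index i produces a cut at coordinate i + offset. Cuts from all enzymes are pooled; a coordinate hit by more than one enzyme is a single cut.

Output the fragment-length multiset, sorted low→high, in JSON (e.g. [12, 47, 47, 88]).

[2,5,5,7,7,7,7,7,9,10,11,12,14,14,15,15,15,16,16,16]

Per-enzyme occurrences:
  AzqI GGCTG/2: at [86, 106, 178, 206] ⇒ [88, 108, 180, 208]
  BxoIV TGCAT/4: at [47, 95, 125, 155, 169] ⇒ [51, 99, 129, 159, 173]
  KluVI AAGGAT/5: at [24, 67, 119, 139] ⇒ [29, 72, 124, 144]
  DwuI CCAAGCTT/0: at [13, 36, 58, 194] ⇒ [13, 36, 58, 194]
  LmaIV GCCGTGT/6: at [2, 160, 186] ⇒ [8, 166, 192]

All cut coordinates (distinct, sorted): [8, 13, 29, 36, 51, 58, 72, 88, 99, 108, 124, 129, 144, 159, 166, 173, 180, 192, 194, 208]

Fragments:
  8→13: 5 bp
  13→29: 16 bp
  29→36: 7 bp
  36→51: 15 bp
  51→58: 7 bp
  58→72: 14 bp
  72→88: 16 bp
  88→99: 11 bp
  99→108: 9 bp
  108→124: 16 bp
  124→129: 5 bp
  129→144: 15 bp
  144→159: 15 bp
  159→166: 7 bp
  166→173: 7 bp
  173→180: 7 bp
  180→192: 12 bp
  192→194: 2 bp
  194→208: 14 bp
  208→8 (wrap): 210-208+8 = 10 bp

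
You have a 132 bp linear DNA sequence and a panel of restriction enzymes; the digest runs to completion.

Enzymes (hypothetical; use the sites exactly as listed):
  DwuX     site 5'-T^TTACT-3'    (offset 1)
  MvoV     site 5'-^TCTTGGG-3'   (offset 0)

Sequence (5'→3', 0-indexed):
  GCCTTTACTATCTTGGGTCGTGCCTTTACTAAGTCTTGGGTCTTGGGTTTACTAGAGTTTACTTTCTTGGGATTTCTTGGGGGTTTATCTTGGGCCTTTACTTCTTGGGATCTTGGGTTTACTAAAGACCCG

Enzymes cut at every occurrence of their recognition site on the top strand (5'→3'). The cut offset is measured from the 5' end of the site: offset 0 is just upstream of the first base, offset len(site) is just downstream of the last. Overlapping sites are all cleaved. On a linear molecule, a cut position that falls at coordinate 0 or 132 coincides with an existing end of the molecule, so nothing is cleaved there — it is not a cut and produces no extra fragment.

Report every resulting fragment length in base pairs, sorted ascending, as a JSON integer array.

[4,5,6,6,7,8,8,8,8,10,10,10,13,14,15]

Per-enzyme occurrences:
  DwuX TTTACT/1: at [3, 24, 47, 57, 96, 117] ⇒ [4, 25, 48, 58, 97, 118]
  MvoV TCTTGGG/0: at [10, 33, 40, 64, 74, 87, 102, 110] ⇒ [10, 33, 40, 64, 74, 87, 102, 110]

Pooled cuts: [4, 10, 25, 33, 40, 48, 58, 64, 74, 87, 97, 102, 110, 118]

Fragments:
  [0,4): 4 bp
  [4,10): 6 bp
  [10,25): 15 bp
  [25,33): 8 bp
  [33,40): 7 bp
  [40,48): 8 bp
  [48,58): 10 bp
  [58,64): 6 bp
  [64,74): 10 bp
  [74,87): 13 bp
  [87,97): 10 bp
  [97,102): 5 bp
  [102,110): 8 bp
  [110,118): 8 bp
  [118,132): 14 bp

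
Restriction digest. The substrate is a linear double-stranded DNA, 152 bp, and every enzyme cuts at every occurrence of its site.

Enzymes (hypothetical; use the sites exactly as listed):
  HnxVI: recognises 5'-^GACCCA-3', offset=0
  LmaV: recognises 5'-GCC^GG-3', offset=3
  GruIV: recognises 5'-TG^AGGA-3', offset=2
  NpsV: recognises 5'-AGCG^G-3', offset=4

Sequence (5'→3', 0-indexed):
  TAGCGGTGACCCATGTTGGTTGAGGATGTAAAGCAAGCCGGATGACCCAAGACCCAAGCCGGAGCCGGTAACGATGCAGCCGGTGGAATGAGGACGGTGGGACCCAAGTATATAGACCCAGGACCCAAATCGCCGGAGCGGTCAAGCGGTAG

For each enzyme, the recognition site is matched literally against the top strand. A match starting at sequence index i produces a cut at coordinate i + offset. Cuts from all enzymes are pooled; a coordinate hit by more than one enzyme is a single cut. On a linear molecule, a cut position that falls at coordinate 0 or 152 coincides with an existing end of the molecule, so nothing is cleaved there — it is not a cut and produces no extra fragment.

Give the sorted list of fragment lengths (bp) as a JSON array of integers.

[2,4,4,5,6,6,7,7,8,9,10,10,13,14,15,15,17]

Scan for sites:
  HnxVI GACCCA/0: at [7, 43, 50, 100, 114, 121] ⇒ [7, 43, 50, 100, 114, 121]
  LmaV GCCGG/3: at [36, 57, 63, 78, 131] ⇒ [39, 60, 66, 81, 134]
  GruIV TGAGGA/2: at [20, 88] ⇒ [22, 90]
  NpsV AGCGG/4: at [1, 136, 144] ⇒ [5, 140, 148]

All cut coordinates (distinct, sorted): [5, 7, 22, 39, 43, 50, 60, 66, 81, 90, 100, 114, 121, 134, 140, 148]

Fragment lengths:
  [0,5): 5 bp
  [5,7): 2 bp
  [7,22): 15 bp
  [22,39): 17 bp
  [39,43): 4 bp
  [43,50): 7 bp
  [50,60): 10 bp
  [60,66): 6 bp
  [66,81): 15 bp
  [81,90): 9 bp
  [90,100): 10 bp
  [100,114): 14 bp
  [114,121): 7 bp
  [121,134): 13 bp
  [134,140): 6 bp
  [140,148): 8 bp
  [148,152): 4 bp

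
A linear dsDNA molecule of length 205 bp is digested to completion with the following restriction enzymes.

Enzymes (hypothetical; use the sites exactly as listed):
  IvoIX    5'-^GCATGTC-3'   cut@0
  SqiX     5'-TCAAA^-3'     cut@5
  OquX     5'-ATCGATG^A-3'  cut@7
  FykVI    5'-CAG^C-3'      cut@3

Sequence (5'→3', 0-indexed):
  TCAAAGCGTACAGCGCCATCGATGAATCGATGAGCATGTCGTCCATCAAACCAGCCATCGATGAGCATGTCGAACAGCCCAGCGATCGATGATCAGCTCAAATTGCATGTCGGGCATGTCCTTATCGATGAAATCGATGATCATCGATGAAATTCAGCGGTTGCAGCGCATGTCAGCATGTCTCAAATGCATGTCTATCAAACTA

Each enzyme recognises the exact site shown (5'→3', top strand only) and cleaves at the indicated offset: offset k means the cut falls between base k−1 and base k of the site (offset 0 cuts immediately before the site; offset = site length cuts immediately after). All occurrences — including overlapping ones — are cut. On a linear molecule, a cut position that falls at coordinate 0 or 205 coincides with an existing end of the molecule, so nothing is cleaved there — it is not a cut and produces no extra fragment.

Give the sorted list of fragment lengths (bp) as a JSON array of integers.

[1,1,1,1,1,2,3,4,5,5,5,6,8,8,8,8,9,9,9,9,9,10,11,11,13,14,17,17]

Per-enzyme occurrences:
  IvoIX GCATGTC/0: at [33, 64, 104, 113, 167, 175, 188] ⇒ [33, 64, 104, 113, 167, 175, 188]
  SqiX TCAAA/5: at [0, 45, 97, 182, 197] ⇒ [5, 50, 102, 187, 202]
  OquX ATCGATGA/7: at [17, 25, 56, 84, 123, 132, 142] ⇒ [24, 32, 63, 91, 130, 139, 149]
  FykVI CAGC/3: at [10, 51, 74, 79, 93, 154, 163, 173] ⇒ [13, 54, 77, 82, 96, 157, 166, 176]

All cut coordinates (distinct, sorted): [5, 13, 24, 32, 33, 50, 54, 63, 64, 77, 82, 91, 96, 102, 104, 113, 130, 139, 149, 157, 166, 167, 175, 176, 187, 188, 202]

Fragments:
  [0,5): 5 bp
  [5,13): 8 bp
  [13,24): 11 bp
  [24,32): 8 bp
  [32,33): 1 bp
  [33,50): 17 bp
  [50,54): 4 bp
  [54,63): 9 bp
  [63,64): 1 bp
  [64,77): 13 bp
  [77,82): 5 bp
  [82,91): 9 bp
  [91,96): 5 bp
  [96,102): 6 bp
  [102,104): 2 bp
  [104,113): 9 bp
  [113,130): 17 bp
  [130,139): 9 bp
  [139,149): 10 bp
  [149,157): 8 bp
  [157,166): 9 bp
  [166,167): 1 bp
  [167,175): 8 bp
  [175,176): 1 bp
  [176,187): 11 bp
  [187,188): 1 bp
  [188,202): 14 bp
  [202,205): 3 bp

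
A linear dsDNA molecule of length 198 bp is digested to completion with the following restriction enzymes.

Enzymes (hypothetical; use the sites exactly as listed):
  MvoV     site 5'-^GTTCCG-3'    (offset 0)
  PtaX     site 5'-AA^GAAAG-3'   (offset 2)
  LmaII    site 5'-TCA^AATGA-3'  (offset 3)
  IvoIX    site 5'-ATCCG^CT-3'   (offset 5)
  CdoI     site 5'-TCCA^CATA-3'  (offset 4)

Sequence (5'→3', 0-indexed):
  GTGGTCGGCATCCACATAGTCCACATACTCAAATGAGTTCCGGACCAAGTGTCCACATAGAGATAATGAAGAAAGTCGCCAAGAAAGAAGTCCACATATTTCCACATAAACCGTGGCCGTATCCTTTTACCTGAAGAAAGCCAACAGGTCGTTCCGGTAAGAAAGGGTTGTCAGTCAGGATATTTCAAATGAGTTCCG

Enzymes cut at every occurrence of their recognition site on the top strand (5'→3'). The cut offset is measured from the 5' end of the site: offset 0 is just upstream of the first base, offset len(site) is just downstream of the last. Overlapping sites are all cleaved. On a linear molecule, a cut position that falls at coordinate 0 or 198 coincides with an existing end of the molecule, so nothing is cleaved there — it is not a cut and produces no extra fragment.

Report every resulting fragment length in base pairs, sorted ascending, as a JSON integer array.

Per-enzyme occurrences:
  MvoV (GTTCCG, off=0): starts [36, 150, 192] → cuts [36, 150, 192]
  PtaX (AAGAAAG, off=2): starts [68, 80, 133, 158] → cuts [70, 82, 135, 160]
  LmaII (TCAAATGA, off=3): starts [28, 184] → cuts [31, 187]
  IvoIX (ATCCGCT, off=5): no sites
  CdoI (TCCACATA, off=4): starts [10, 19, 51, 90, 100] → cuts [14, 23, 55, 94, 104]

Pooled cuts: [14, 23, 31, 36, 55, 70, 82, 94, 104, 135, 150, 160, 187, 192]

Fragment lengths:
  [0,14): 14 bp
  [14,23): 9 bp
  [23,31): 8 bp
  [31,36): 5 bp
  [36,55): 19 bp
  [55,70): 15 bp
  [70,82): 12 bp
  [82,94): 12 bp
  [94,104): 10 bp
  [104,135): 31 bp
  [135,150): 15 bp
  [150,160): 10 bp
  [160,187): 27 bp
  [187,192): 5 bp
  [192,198): 6 bp

[5,5,6,8,9,10,10,12,12,14,15,15,19,27,31]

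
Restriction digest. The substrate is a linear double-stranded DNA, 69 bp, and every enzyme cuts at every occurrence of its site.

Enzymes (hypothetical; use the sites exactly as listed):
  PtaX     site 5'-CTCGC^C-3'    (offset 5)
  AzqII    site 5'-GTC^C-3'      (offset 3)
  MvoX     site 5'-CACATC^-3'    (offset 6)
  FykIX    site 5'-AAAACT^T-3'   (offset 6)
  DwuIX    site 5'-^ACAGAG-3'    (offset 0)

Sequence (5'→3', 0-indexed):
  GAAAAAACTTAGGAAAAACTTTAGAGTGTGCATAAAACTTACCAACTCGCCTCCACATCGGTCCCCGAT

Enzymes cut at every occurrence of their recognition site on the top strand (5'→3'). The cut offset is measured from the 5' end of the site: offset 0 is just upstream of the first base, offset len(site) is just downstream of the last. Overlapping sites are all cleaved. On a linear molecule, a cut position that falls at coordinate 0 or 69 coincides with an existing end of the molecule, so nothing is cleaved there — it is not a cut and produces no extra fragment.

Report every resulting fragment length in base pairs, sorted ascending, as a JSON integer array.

[4,6,9,9,11,11,19]

Site scan:
  PtaX CTCGCC/5: at [45] ⇒ [50]
  AzqII GTCC/3: at [60] ⇒ [63]
  MvoX CACATC/6: at [53] ⇒ [59]
  FykIX AAAACTT/6: at [3, 14, 33] ⇒ [9, 20, 39]
  DwuIX (ACAGAG, off=0): no sites

All cut coordinates (distinct, sorted): [9, 20, 39, 50, 59, 63]

Fragment lengths:
  [0,9): 9 bp
  [9,20): 11 bp
  [20,39): 19 bp
  [39,50): 11 bp
  [50,59): 9 bp
  [59,63): 4 bp
  [63,69): 6 bp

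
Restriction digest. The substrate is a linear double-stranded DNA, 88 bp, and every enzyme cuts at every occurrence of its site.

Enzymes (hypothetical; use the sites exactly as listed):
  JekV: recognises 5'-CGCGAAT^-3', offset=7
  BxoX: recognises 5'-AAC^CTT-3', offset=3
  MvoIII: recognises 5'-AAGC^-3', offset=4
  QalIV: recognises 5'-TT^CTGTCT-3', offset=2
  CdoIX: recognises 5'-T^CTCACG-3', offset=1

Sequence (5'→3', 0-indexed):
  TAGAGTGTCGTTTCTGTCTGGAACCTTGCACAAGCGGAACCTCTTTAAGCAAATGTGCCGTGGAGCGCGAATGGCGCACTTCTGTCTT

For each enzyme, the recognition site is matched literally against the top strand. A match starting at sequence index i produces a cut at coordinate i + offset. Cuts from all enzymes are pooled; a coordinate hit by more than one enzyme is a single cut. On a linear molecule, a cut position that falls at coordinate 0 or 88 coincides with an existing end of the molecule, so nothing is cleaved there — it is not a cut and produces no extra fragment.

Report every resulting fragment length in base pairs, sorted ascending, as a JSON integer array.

[7,9,11,11,13,15,22]

Site scan:
  JekV (CGCGAAT, off=7): starts [65] → cuts [72]
  BxoX (AACCTT, off=3): starts [21] → cuts [24]
  MvoIII (AAGC, off=4): starts [31, 46] → cuts [35, 50]
  QalIV (TTCTGTCT, off=2): starts [11, 79] → cuts [13, 81]
  CdoIX (TCTCACG, off=1): no sites

Pooled cuts: [13, 24, 35, 50, 72, 81]

Fragment lengths:
  [0,13): 13 bp
  [13,24): 11 bp
  [24,35): 11 bp
  [35,50): 15 bp
  [50,72): 22 bp
  [72,81): 9 bp
  [81,88): 7 bp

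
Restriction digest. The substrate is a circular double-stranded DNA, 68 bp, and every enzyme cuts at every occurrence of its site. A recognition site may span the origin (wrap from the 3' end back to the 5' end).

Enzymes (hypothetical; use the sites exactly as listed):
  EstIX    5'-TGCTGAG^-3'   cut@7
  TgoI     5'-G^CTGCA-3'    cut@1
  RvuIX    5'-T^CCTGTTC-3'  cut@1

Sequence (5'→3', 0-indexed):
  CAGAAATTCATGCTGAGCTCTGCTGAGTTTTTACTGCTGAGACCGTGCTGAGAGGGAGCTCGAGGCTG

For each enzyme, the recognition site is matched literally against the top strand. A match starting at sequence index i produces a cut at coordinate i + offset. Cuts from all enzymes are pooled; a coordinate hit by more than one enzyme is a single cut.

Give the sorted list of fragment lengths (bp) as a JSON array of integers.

[10,11,13,14,20]

Site scan:
  EstIX (TGCTGAG, off=7): starts [10, 20, 34, 45] → cuts [17, 27, 41, 52]
  TgoI (GCTGCA, off=1): starts [64] → cuts [65]
  RvuIX (TCCTGTTC, off=1): no sites

Pooled cuts: [17, 27, 41, 52, 65]

Fragment lengths:
  17→27: 10 bp
  27→41: 14 bp
  41→52: 11 bp
  52→65: 13 bp
  65→17 (wrap): 68-65+17 = 20 bp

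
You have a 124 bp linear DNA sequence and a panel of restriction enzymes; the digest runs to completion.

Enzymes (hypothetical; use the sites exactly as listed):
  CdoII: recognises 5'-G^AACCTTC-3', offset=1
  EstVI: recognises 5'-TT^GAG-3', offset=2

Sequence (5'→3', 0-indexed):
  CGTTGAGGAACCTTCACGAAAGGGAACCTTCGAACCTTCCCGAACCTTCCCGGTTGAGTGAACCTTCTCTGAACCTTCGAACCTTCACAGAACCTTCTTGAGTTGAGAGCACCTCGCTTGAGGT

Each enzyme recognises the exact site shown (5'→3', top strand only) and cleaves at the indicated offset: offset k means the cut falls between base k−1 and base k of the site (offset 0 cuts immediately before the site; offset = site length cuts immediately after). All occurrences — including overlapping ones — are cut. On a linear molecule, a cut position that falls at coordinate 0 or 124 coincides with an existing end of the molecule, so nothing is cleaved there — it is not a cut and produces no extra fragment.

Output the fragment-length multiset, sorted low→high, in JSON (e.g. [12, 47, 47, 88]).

Site scan:
  CdoII GAACCTTC/1: at [7, 23, 31, 41, 59, 70, 78, 89] ⇒ [8, 24, 32, 42, 60, 71, 79, 90]
  EstVI TTGAG/2: at [2, 53, 97, 102, 117] ⇒ [4, 55, 99, 104, 119]

Pooled cuts: [4, 8, 24, 32, 42, 55, 60, 71, 79, 90, 99, 104, 119]

Fragments:
  [0,4): 4 bp
  [4,8): 4 bp
  [8,24): 16 bp
  [24,32): 8 bp
  [32,42): 10 bp
  [42,55): 13 bp
  [55,60): 5 bp
  [60,71): 11 bp
  [71,79): 8 bp
  [79,90): 11 bp
  [90,99): 9 bp
  [99,104): 5 bp
  [104,119): 15 bp
  [119,124): 5 bp

[4,4,5,5,5,8,8,9,10,11,11,13,15,16]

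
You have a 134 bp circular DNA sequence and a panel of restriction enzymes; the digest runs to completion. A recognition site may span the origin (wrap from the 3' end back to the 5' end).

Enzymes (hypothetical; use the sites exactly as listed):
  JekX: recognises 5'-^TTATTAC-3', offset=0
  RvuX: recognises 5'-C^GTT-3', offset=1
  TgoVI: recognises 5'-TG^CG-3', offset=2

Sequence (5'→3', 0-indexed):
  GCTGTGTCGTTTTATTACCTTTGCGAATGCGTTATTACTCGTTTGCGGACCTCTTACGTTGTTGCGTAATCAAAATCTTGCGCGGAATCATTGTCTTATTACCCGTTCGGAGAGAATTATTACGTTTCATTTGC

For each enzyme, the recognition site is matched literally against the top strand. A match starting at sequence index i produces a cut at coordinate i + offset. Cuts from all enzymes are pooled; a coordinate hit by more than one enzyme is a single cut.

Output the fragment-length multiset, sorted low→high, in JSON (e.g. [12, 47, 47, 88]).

Per-enzyme occurrences:
  JekX TTATTAC/0: at [11, 31, 95, 116] ⇒ [11, 31, 95, 116]
  RvuX CGTT/1: at [7, 29, 39, 56, 103, 122] ⇒ [8, 30, 40, 57, 104, 123]
  TgoVI TGCG/2: at [21, 27, 43, 62, 78, 131] ⇒ [23, 29, 45, 64, 80, 133]

All cut coordinates (distinct, sorted): [8, 11, 23, 29, 30, 31, 40, 45, 57, 64, 80, 95, 104, 116, 123, 133]

Fragments:
  8→11: 3 bp
  11→23: 12 bp
  23→29: 6 bp
  29→30: 1 bp
  30→31: 1 bp
  31→40: 9 bp
  40→45: 5 bp
  45→57: 12 bp
  57→64: 7 bp
  64→80: 16 bp
  80→95: 15 bp
  95→104: 9 bp
  104→116: 12 bp
  116→123: 7 bp
  123→133: 10 bp
  133→8 (wrap): 134-133+8 = 9 bp

[1,1,3,5,6,7,7,9,9,9,10,12,12,12,15,16]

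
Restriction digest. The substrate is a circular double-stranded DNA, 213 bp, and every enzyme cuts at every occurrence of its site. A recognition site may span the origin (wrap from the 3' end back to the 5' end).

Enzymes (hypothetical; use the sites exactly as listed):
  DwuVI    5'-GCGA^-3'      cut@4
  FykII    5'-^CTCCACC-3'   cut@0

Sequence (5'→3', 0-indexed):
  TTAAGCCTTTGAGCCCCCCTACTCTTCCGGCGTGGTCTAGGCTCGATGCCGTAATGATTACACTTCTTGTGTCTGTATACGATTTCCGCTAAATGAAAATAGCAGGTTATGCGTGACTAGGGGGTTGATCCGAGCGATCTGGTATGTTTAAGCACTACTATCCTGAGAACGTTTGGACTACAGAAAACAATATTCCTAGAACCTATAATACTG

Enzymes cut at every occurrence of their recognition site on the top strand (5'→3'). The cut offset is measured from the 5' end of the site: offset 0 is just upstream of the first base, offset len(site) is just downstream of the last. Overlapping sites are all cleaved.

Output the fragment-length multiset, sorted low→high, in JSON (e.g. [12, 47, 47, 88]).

[213]

Per-enzyme occurrences:
  DwuVI (GCGA, off=4): starts [133] → cuts [137]
  FykII (CTCCACC, off=0): no sites

Pooled cuts: [137]

Fragments:
  137→137 (wrap): 213-137+137 = 213 bp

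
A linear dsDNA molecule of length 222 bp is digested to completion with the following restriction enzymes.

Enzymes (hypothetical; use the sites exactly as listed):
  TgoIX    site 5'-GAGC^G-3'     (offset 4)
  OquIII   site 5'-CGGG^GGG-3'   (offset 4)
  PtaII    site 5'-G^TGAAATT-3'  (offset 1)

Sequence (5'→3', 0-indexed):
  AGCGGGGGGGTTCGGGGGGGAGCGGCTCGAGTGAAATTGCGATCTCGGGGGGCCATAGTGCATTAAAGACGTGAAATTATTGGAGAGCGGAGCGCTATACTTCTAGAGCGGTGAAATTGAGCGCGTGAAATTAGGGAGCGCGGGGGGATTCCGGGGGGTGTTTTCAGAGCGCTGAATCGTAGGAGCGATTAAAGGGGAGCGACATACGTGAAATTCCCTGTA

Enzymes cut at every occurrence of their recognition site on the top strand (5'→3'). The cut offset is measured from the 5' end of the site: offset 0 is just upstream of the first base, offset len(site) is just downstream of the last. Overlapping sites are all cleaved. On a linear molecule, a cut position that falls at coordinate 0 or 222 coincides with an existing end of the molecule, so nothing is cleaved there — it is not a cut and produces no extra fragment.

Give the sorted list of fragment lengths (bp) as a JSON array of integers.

[2,3,5,5,6,7,8,8,10,11,11,14,14,14,15,16,16,17,18,22]

Per-enzyme occurrences:
  TgoIX (GAGCG, off=4): starts [19, 84, 89, 105, 118, 135, 166, 182, 196] → cuts [23, 88, 93, 109, 122, 139, 170, 186, 200]
  OquIII (CGGGGGG, off=4): starts [2, 12, 45, 140, 151] → cuts [6, 16, 49, 144, 155]
  PtaII (GTGAAATT, off=1): starts [30, 70, 110, 124, 207] → cuts [31, 71, 111, 125, 208]

Pooled cuts: [6, 16, 23, 31, 49, 71, 88, 93, 109, 111, 122, 125, 139, 144, 155, 170, 186, 200, 208]

Fragment lengths:
  [0,6): 6 bp
  [6,16): 10 bp
  [16,23): 7 bp
  [23,31): 8 bp
  [31,49): 18 bp
  [49,71): 22 bp
  [71,88): 17 bp
  [88,93): 5 bp
  [93,109): 16 bp
  [109,111): 2 bp
  [111,122): 11 bp
  [122,125): 3 bp
  [125,139): 14 bp
  [139,144): 5 bp
  [144,155): 11 bp
  [155,170): 15 bp
  [170,186): 16 bp
  [186,200): 14 bp
  [200,208): 8 bp
  [208,222): 14 bp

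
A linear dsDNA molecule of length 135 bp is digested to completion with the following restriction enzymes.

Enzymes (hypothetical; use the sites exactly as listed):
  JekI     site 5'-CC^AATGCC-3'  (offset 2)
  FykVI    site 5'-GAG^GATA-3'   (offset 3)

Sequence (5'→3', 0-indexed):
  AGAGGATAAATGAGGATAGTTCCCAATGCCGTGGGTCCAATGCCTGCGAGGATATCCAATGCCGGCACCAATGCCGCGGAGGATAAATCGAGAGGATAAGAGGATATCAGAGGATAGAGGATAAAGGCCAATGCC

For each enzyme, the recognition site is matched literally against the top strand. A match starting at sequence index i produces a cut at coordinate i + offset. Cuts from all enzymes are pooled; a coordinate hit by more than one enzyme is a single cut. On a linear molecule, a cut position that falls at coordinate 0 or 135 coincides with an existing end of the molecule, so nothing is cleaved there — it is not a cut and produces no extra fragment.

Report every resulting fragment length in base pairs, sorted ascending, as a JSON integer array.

Site scan:
  JekI CCAATGCC/2: at [22, 36, 55, 67, 127] ⇒ [24, 38, 57, 69, 129]
  FykVI GAGGATA/3: at [1, 11, 47, 78, 91, 99, 109, 116] ⇒ [4, 14, 50, 81, 94, 102, 112, 119]

Pooled cuts: [4, 14, 24, 38, 50, 57, 69, 81, 94, 102, 112, 119, 129]

Fragments:
  [0,4): 4 bp
  [4,14): 10 bp
  [14,24): 10 bp
  [24,38): 14 bp
  [38,50): 12 bp
  [50,57): 7 bp
  [57,69): 12 bp
  [69,81): 12 bp
  [81,94): 13 bp
  [94,102): 8 bp
  [102,112): 10 bp
  [112,119): 7 bp
  [119,129): 10 bp
  [129,135): 6 bp

[4,6,7,7,8,10,10,10,10,12,12,12,13,14]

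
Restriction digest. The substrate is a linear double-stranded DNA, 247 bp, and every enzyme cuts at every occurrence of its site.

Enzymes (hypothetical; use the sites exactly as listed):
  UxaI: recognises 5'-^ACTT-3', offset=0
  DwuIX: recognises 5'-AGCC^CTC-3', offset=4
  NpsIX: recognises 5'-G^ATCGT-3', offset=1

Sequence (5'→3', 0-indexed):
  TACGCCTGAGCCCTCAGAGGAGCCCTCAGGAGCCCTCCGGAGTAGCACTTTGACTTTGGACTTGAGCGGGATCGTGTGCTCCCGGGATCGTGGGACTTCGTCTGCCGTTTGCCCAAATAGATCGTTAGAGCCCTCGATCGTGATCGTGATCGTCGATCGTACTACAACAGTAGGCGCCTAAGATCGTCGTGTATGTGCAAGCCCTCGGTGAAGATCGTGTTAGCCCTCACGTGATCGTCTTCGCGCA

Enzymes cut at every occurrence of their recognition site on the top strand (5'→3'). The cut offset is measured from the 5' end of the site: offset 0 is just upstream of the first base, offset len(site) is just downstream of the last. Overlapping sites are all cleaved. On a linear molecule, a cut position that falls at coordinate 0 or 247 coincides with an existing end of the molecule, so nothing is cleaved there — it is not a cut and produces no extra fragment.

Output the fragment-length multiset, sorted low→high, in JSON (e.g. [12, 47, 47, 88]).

[4,6,6,6,7,7,8,8,10,10,11,12,12,12,12,12,14,16,21,26,27]

Site scan:
  UxaI (ACTT, off=0): starts [46, 52, 59, 94] → cuts [46, 52, 59, 94]
  DwuIX (AGCCCTC, off=4): starts [8, 20, 30, 128, 199, 221] → cuts [12, 24, 34, 132, 203, 225]
  NpsIX (GATCGT, off=1): starts [69, 85, 119, 135, 141, 147, 154, 181, 212, 232] → cuts [70, 86, 120, 136, 142, 148, 155, 182, 213, 233]

Pooled cuts: [12, 24, 34, 46, 52, 59, 70, 86, 94, 120, 132, 136, 142, 148, 155, 182, 203, 213, 225, 233]

Fragment lengths:
  [0,12): 12 bp
  [12,24): 12 bp
  [24,34): 10 bp
  [34,46): 12 bp
  [46,52): 6 bp
  [52,59): 7 bp
  [59,70): 11 bp
  [70,86): 16 bp
  [86,94): 8 bp
  [94,120): 26 bp
  [120,132): 12 bp
  [132,136): 4 bp
  [136,142): 6 bp
  [142,148): 6 bp
  [148,155): 7 bp
  [155,182): 27 bp
  [182,203): 21 bp
  [203,213): 10 bp
  [213,225): 12 bp
  [225,233): 8 bp
  [233,247): 14 bp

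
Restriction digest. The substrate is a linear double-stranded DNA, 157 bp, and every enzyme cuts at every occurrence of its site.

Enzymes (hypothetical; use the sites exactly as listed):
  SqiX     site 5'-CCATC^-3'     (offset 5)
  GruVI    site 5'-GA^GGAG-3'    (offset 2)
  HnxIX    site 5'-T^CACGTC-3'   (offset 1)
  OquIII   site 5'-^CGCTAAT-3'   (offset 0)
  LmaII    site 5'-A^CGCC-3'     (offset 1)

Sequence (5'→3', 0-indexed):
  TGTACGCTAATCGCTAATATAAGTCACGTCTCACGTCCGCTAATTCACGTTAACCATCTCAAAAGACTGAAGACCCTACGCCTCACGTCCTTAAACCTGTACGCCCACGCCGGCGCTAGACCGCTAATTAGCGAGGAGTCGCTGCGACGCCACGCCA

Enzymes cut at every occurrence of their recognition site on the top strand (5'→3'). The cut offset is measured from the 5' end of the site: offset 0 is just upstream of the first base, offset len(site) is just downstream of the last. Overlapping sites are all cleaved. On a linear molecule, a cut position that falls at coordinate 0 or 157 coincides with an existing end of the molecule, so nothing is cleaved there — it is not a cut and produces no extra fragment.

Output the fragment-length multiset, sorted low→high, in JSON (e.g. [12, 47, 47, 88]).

Per-enzyme occurrences:
  SqiX (CCATC, off=5): starts [53] → cuts [58]
  GruVI (GAGGAG, off=2): starts [132] → cuts [134]
  HnxIX (TCACGTC, off=1): starts [23, 30, 82] → cuts [24, 31, 83]
  OquIII (CGCTAAT, off=0): starts [4, 11, 37, 121] → cuts [4, 11, 37, 121]
  LmaII (ACGCC, off=1): starts [77, 100, 106, 146, 151] → cuts [78, 101, 107, 147, 152]

Pooled cuts: [4, 11, 24, 31, 37, 58, 78, 83, 101, 107, 121, 134, 147, 152]

Fragment lengths:
  [0,4): 4 bp
  [4,11): 7 bp
  [11,24): 13 bp
  [24,31): 7 bp
  [31,37): 6 bp
  [37,58): 21 bp
  [58,78): 20 bp
  [78,83): 5 bp
  [83,101): 18 bp
  [101,107): 6 bp
  [107,121): 14 bp
  [121,134): 13 bp
  [134,147): 13 bp
  [147,152): 5 bp
  [152,157): 5 bp

[4,5,5,5,6,6,7,7,13,13,13,14,18,20,21]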